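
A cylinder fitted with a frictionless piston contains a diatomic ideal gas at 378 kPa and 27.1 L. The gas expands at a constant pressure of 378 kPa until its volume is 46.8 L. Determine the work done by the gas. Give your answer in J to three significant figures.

W ≈ 7450 J

Isobaric: W = P ΔV.
W = (378 kPa)(46.8 − 27.1 L) = (378)(19.7) = 7447 J.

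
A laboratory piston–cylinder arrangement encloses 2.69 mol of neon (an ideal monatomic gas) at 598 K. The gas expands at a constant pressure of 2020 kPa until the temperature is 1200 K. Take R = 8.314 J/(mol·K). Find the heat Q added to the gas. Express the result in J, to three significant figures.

Isobaric: W = nRΔT = (2.69)(8.314)(602) = 13464 J.
ΔU = nCᵥΔT with Cᵥ = 3R/2: ΔU = (2.69)(12.47)(602) = 20195 J.
Q = ΔU + W = 20195 + 13464 = 33659 J.

Q ≈ 33700 J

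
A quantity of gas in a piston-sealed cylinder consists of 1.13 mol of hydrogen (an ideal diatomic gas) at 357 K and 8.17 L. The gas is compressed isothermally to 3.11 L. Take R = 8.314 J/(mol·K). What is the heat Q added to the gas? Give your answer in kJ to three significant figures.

Isothermal ⇒ ΔU = 0, so Q = W = nRT ln(V₂/V₁).
Q = (1.13)(8.314)(357) ln(3.11/8.17) = 3354 × -0.9658 = -3239 J.

Q ≈ -3.24 kJ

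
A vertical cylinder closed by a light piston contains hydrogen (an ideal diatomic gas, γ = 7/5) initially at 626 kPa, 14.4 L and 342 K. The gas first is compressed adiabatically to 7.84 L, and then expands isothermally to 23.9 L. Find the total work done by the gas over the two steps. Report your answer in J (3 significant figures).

Step 1 (adiabatic): W = (P₁V₁ − P₂V₂)/(γ−1) = (9014 − 11496)/0.4 = -6205 J.
After step 1: P = 1466 kPa, V = 7.84 L, T = 436.2 K.
Step 2 (isothermal): W = P₁V₁ ln(V₂/V₁) = (11496) ln(23.9/7.84) = 12814 J.
W_total = -6205 + 12814 = 6610 J.

W_total ≈ 6610 J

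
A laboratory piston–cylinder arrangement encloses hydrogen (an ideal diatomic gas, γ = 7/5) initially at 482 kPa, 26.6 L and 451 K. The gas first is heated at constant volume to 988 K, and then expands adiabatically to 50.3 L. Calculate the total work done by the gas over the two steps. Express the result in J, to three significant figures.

W_total ≈ 15800 J

Step 1 (isochoric): W = 0 (constant volume).
After step 1: P = 1056 kPa (V unchanged).
Step 2 (adiabatic): W = (P₁V₁ − P₂V₂)/(γ−1) = (28087 − 21769)/0.4 = 15796 J.
W_total = 0 + 15796 = 15796 J.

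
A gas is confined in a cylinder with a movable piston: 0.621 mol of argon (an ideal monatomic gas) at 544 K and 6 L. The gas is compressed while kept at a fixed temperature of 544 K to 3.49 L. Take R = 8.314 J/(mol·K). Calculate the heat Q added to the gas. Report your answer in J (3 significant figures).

Isothermal ⇒ ΔU = 0, so Q = W = nRT ln(V₂/V₁).
Q = (0.621)(8.314)(544) ln(3.49/6) = 2809 × -0.5419 = -1522 J.

Q ≈ -1520 J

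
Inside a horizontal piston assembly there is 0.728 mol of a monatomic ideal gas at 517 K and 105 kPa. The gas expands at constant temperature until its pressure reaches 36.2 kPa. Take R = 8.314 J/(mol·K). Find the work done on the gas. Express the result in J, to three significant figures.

W ≈ -3330 J

Isothermal process: W = nRT ln(V₂/V₁) = nRT ln(P₁/P₂).
W = (0.728)(8.314)(517) × ln(105/36.2)
  = 3129 × ln(2.901) = 3129 × 1.065
W_by_gas = 3332 J; work on gas = −W_by = -3332 J.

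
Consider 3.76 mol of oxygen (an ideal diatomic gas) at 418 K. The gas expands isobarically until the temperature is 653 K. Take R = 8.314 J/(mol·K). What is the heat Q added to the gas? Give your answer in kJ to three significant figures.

Q ≈ 25.7 kJ

Isobaric: W = nRΔT = (3.76)(8.314)(235) = 7346 J.
ΔU = nCᵥΔT with Cᵥ = 5R/2: ΔU = (3.76)(20.79)(235) = 18366 J.
Q = ΔU + W = 18366 + 7346 = 25712 J.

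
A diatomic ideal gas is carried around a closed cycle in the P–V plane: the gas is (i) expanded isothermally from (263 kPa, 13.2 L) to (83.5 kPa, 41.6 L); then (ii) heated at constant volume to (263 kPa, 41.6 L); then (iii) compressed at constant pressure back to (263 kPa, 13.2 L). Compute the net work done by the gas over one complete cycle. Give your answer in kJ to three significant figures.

Leg (i): W = PᵢVᵢ ln(V_f/Vᵢ) = (3472) ln(41.6/13.2) = 3985 J.
Leg (ii): W = 0.
Leg (iii): W = PΔV = (263)(13.2 − 41.6) = -7469 J.
W_net = 3985 − 7469 = -3484 J.

W_net ≈ -3.48 kJ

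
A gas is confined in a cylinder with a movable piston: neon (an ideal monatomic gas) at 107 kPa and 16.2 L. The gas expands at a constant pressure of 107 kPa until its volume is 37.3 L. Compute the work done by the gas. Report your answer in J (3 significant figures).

W ≈ 2260 J

Isobaric: W = P ΔV.
W = (107 kPa)(37.3 − 16.2 L) = (107)(21.1) = 2258 J.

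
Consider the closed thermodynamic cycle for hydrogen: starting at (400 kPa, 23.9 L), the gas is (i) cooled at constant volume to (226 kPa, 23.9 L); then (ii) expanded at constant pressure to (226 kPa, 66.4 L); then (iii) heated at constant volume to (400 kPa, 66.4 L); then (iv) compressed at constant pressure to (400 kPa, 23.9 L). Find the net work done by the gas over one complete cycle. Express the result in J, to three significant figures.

W_net ≈ -7400 J

Constant-volume legs do no work.
W(ii) = (226)(66.4 − 23.9) = 9605 J; W(iv) = (400)(23.9 − 66.4) = -17000 J.
W_net = 9605 − 17000 = -7395 J (the counter-clockwise enclosed area).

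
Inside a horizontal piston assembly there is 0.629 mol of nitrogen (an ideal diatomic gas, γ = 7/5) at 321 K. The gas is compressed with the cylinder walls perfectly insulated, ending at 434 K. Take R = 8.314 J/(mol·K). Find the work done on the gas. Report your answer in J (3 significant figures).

W ≈ 1480 J

Adiabatic ⇒ Q = 0, so W_by = −ΔU = nCᵥ(T₁ − T₂).
Cᵥ = 5R/2 = 20.79 J/(mol·K).
W = (0.629)(20.79)(321 − 434) = -1477 J.
Work on gas = −W_by = 1477 J.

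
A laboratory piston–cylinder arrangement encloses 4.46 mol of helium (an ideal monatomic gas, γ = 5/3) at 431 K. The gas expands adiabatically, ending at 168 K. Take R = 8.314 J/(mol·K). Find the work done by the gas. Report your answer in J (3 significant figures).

W ≈ 14600 J

Adiabatic ⇒ Q = 0, so W_by = −ΔU = nCᵥ(T₁ − T₂).
Cᵥ = 3R/2 = 12.47 J/(mol·K).
W = (4.46)(12.47)(431 − 168) = 14628 J.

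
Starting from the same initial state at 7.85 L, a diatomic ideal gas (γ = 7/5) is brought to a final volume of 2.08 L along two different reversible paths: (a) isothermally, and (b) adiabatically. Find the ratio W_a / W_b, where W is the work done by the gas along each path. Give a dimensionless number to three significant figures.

Path (a) isothermal: W = P₁V₁ ln(V₂/V₁) → W_a/(P₁V₁) = -1.328.
Path (b) adiabatic: W = P₁V₁(1 − (V₁/V₂)^(γ−1))/(γ−1) → W_b/(P₁V₁) = -1.753.
W_a / W_b = -1.328 / -1.753 = 0.7578.

W_a / W_b ≈ 0.758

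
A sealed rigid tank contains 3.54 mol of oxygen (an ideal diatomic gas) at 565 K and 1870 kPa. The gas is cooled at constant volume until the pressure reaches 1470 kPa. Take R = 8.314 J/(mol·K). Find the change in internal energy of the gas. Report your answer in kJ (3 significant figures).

ΔU ≈ -8.89 kJ

Constant volume ⇒ W = 0, so Q = ΔU = nCᵥΔT with Cᵥ = 5R/2 = 20.79 J/(mol·K).
At constant V, T₂/T₁ = P₂/P₁ ⇒ ΔT = T₁(P₂/P₁ − 1) = 565·(1470/1870 − 1) = -120.9 K.
ΔU = (3.54)(20.79)(-120.9) = -8892 J.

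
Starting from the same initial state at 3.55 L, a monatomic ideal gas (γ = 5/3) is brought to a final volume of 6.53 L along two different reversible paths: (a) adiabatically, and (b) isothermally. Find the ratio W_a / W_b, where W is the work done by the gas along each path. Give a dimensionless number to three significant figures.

W_a / W_b ≈ 0.822

Path (a) adiabatic: W = P₁V₁(1 − (V₁/V₂)^(γ−1))/(γ−1) → W_a/(P₁V₁) = 0.5008.
Path (b) isothermal: W = P₁V₁ ln(V₂/V₁) → W_b/(P₁V₁) = 0.6095.
W_a / W_b = 0.5008 / 0.6095 = 0.8218.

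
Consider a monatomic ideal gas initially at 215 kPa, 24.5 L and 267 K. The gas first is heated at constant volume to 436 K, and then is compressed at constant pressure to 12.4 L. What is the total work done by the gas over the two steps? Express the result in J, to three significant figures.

W_total ≈ -4250 J

Step 1 (isochoric): W = 0 (constant volume).
After step 1: P = 351.1 kPa (V unchanged).
Step 2 (isobaric): W = PΔV = (351.1 kPa)(12.4 − 24.5 L) = -4248 J.
W_total = 0 − 4248 = -4248 J.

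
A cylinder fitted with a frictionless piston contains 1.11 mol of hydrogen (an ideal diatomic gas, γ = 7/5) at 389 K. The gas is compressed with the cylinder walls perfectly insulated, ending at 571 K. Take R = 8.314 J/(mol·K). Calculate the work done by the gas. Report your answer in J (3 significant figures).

Adiabatic ⇒ Q = 0, so W_by = −ΔU = nCᵥ(T₁ − T₂).
Cᵥ = 5R/2 = 20.79 J/(mol·K).
W = (1.11)(20.79)(389 − 571) = -4199 J.

W ≈ -4200 J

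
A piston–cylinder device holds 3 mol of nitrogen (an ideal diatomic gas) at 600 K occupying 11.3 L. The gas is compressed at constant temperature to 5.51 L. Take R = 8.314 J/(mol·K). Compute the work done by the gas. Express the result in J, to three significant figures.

Isothermal: W = nRT ln(V₂/V₁).
W = (3)(8.314)(600) × ln(5.51/11.3)
  = 14965 × -0.7182
W_by_gas = -10749 J.

W ≈ -10700 J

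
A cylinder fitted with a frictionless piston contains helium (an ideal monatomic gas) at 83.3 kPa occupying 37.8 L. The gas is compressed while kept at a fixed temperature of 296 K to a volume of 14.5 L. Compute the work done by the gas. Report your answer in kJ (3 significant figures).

Isothermal: W = nRT ln(V₂/V₁) = P₁V₁ ln(V₂/V₁).
P₁V₁ = (83.3 kPa)(37.8 L) = 3149 J.
W = 3149 × ln(14.5/37.8) = 3149 × -0.9582
W_by_gas = -3017 J.

W ≈ -3.02 kJ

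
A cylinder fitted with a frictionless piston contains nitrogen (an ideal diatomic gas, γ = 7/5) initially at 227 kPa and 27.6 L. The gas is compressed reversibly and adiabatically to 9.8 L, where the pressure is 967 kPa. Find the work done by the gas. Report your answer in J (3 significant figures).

W ≈ -8030 J

Adiabatic: W = (P₁V₁ − P₂V₂)/(γ − 1) with γ = 7/5.
P₁V₁ = 6265 J, P₂V₂ = 9477 J.
W = (6265 − 9477) / 0.4 = -8029 J.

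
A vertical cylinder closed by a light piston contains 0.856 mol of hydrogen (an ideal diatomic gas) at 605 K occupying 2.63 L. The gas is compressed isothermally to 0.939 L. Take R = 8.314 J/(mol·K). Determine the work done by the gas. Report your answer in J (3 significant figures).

Isothermal: W = nRT ln(V₂/V₁).
W = (0.856)(8.314)(605) × ln(0.939/2.63)
  = 4306 × -1.03
W_by_gas = -4434 J.

W ≈ -4430 J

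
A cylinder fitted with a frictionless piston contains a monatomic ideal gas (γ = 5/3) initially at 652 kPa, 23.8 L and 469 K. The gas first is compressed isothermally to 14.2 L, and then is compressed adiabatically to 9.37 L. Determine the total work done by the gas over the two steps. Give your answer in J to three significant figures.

Step 1 (isothermal): W = P₁V₁ ln(V₂/V₁) = (15518) ln(14.2/23.8) = -8014 J.
After step 1: P = 1093 kPa, V = 14.2 L, T = 469 K.
Step 2 (adiabatic): W = (P₁V₁ − P₂V₂)/(γ−1) = (15518 − 20473)/0.667 = -7434 J.
W_total = -8014 − 7434 = -15448 J.

W_total ≈ -15400 J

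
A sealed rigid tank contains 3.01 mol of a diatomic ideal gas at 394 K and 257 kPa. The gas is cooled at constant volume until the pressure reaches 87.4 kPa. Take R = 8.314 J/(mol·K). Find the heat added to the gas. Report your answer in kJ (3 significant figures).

Constant volume ⇒ W = 0, so Q = ΔU = nCᵥΔT with Cᵥ = 5R/2 = 20.79 J/(mol·K).
At constant V, T₂/T₁ = P₂/P₁ ⇒ ΔT = T₁(P₂/P₁ − 1) = 394·(87.4/257 − 1) = -260 K.
ΔU = (3.01)(20.79)(-260) = -16267 J.

Q ≈ -16.3 kJ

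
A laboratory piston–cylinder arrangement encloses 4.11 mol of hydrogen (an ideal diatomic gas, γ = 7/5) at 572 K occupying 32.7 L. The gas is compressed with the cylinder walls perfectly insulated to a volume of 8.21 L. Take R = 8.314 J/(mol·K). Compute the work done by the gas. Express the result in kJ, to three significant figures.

W ≈ -36.1 kJ

Adiabatic: TV^(γ−1) = const with γ = 7/5.
T₂ = T₁ (V₁/V₂)^(γ−1) = 572 × (32.7/8.21)^0.4 = 572 × 1.738 = 994.2 K.
W_by = nCᵥ(T₁ − T₂) = (4.11)(20.79)(572 − 994.2) = -36068 J.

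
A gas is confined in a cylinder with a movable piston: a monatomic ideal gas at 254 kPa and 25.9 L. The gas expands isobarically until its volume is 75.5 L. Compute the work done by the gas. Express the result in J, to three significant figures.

Isobaric: W = P ΔV.
W = (254 kPa)(75.5 − 25.9 L) = (254)(49.6) = 12598 J.

W ≈ 12600 J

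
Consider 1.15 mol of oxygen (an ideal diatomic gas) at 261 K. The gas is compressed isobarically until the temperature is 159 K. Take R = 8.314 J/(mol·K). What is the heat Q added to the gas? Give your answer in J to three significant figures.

Isobaric: W = nRΔT = (1.15)(8.314)(-102) = -975.2 J.
ΔU = nCᵥΔT with Cᵥ = 5R/2: ΔU = (1.15)(20.79)(-102) = -2438 J.
Q = ΔU + W = -2438 − 975.2 = -3413 J.

Q ≈ -3410 J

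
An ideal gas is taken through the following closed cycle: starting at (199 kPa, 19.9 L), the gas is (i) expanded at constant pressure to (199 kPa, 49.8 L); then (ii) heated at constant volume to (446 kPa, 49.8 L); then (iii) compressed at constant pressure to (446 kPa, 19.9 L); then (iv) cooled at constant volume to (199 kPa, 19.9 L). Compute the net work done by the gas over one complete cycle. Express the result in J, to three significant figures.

W_net ≈ -7390 J

Constant-volume legs do no work.
W(i) = (199)(49.8 − 19.9) = 5950 J; W(iii) = (446)(19.9 − 49.8) = -13335 J.
W_net = 5950 − 13335 = -7385 J (the counter-clockwise enclosed area).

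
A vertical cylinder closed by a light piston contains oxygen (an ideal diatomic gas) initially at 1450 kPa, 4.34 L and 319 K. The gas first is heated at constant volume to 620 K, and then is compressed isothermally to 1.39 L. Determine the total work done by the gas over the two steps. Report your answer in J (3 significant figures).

W_total ≈ -13900 J

Step 1 (isochoric): W = 0 (constant volume).
After step 1: P = 2818 kPa (V unchanged).
Step 2 (isothermal): W = P₁V₁ ln(V₂/V₁) = (12231) ln(1.39/4.34) = -13926 J.
W_total = 0 − 13926 = -13926 J.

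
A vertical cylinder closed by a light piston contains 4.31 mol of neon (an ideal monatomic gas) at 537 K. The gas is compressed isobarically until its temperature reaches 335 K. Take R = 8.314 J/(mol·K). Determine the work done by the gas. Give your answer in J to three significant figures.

Isobaric: W = P ΔV = nR ΔT.
W = (4.31)(8.314)(335 − 537) = -7238 J.

W ≈ -7240 J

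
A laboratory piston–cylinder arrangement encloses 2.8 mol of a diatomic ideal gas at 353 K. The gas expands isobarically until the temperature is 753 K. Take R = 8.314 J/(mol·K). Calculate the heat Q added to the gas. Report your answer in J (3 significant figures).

Q ≈ 32600 J

Isobaric: W = nRΔT = (2.8)(8.314)(400) = 9312 J.
ΔU = nCᵥΔT with Cᵥ = 5R/2: ΔU = (2.8)(20.79)(400) = 23279 J.
Q = ΔU + W = 23279 + 9312 = 32591 J.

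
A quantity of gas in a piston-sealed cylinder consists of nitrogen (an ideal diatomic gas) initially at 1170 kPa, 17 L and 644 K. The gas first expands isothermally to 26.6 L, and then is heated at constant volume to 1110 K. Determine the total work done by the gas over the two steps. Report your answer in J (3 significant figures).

W_total ≈ 8900 J

Step 1 (isothermal): W = P₁V₁ ln(V₂/V₁) = (19890) ln(26.6/17) = 8905 J.
Step 2 (isochoric): W = 0 (constant volume).
W_total = 8905 + 0 = 8905 J.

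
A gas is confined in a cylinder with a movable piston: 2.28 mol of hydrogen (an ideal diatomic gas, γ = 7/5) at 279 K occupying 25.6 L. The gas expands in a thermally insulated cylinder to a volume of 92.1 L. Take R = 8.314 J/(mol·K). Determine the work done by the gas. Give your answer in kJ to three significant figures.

Adiabatic: TV^(γ−1) = const with γ = 7/5.
T₂ = T₁ (V₁/V₂)^(γ−1) = 279 × (25.6/92.1)^0.4 = 279 × 0.5992 = 167.2 K.
W_by = nCᵥ(T₁ − T₂) = (2.28)(20.79)(279 − 167.2) = 5299 J.

W ≈ 5.30 kJ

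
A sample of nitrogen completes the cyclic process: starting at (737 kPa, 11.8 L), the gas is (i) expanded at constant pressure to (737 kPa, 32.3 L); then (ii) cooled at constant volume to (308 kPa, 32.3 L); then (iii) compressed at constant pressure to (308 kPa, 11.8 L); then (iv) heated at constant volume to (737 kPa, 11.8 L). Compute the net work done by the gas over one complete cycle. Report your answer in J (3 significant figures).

W_net ≈ 8790 J

Constant-volume legs do no work.
W(i) = (737)(32.3 − 11.8) = 15108 J; W(iii) = (308)(11.8 − 32.3) = -6314 J.
W_net = 15108 − 6314 = 8794 J (the clockwise enclosed area).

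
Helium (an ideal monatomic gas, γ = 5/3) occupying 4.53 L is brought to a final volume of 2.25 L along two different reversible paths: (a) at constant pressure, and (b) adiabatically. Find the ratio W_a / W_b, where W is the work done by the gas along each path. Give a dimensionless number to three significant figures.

W_a / W_b ≈ 0.564

Path (a) isobaric: W = P₁(V₂ − V₁) → W_a/(P₁V₁) = -0.5033.
Path (b) adiabatic: W = P₁V₁(1 − (V₁/V₂)^(γ−1))/(γ−1) → W_b/(P₁V₁) = -0.8917.
W_a / W_b = -0.5033 / -0.8917 = 0.5645.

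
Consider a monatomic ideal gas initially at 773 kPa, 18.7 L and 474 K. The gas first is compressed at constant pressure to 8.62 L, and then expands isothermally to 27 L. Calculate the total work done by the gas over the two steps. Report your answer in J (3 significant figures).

Step 1 (isobaric): W = PΔV = (773 kPa)(8.62 − 18.7 L) = -7792 J.
After step 1: P = 773 kPa, V = 8.62 L, T = 218.5 K.
Step 2 (isothermal): W = P₁V₁ ln(V₂/V₁) = (6663) ln(27/8.62) = 7608 J.
W_total = -7792 + 7608 = -184.1 J.

W_total ≈ -184 J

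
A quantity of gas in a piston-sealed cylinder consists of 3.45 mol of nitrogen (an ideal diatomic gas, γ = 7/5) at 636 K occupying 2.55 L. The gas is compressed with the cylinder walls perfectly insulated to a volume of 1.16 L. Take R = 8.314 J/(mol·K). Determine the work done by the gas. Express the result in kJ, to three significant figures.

Adiabatic: TV^(γ−1) = const with γ = 7/5.
T₂ = T₁ (V₁/V₂)^(γ−1) = 636 × (2.55/1.16)^0.4 = 636 × 1.37 = 871.5 K.
W_by = nCᵥ(T₁ − T₂) = (3.45)(20.79)(636 − 871.5) = -16891 J.

W ≈ -16.9 kJ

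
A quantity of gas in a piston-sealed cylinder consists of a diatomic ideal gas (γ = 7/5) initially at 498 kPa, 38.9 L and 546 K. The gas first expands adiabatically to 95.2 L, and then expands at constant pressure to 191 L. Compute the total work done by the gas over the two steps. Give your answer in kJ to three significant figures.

W_total ≈ 28.2 kJ

Step 1 (adiabatic): W = (P₁V₁ − P₂V₂)/(γ−1) = (19372 − 13543)/0.4 = 14574 J.
After step 1: P = 142.3 kPa, V = 95.2 L, T = 381.7 K.
Step 2 (isobaric): W = PΔV = (142.3 kPa)(191 − 95.2 L) = 13628 J.
W_total = 14574 + 13628 = 28202 J.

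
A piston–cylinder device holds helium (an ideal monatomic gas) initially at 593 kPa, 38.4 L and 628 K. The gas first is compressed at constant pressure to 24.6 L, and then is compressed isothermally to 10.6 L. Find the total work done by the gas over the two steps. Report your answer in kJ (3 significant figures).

W_total ≈ -20.5 kJ

Step 1 (isobaric): W = PΔV = (593 kPa)(24.6 − 38.4 L) = -8183 J.
After step 1: P = 593 kPa, V = 24.6 L, T = 402.3 K.
Step 2 (isothermal): W = P₁V₁ ln(V₂/V₁) = (14588) ln(10.6/24.6) = -12281 J.
W_total = -8183 − 12281 = -20465 J.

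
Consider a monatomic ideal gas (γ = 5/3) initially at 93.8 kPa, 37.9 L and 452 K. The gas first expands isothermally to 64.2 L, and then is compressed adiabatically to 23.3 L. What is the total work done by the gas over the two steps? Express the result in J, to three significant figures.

Step 1 (isothermal): W = P₁V₁ ln(V₂/V₁) = (3555) ln(64.2/37.9) = 1874 J.
After step 1: P = 55.37 kPa, V = 64.2 L, T = 452 K.
Step 2 (adiabatic): W = (P₁V₁ − P₂V₂)/(γ−1) = (3555 − 6987)/0.667 = -5148 J.
W_total = 1874 − 5148 = -3274 J.

W_total ≈ -3270 J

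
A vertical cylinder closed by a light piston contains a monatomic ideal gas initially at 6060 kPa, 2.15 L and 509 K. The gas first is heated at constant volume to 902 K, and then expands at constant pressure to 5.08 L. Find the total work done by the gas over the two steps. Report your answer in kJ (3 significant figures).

Step 1 (isochoric): W = 0 (constant volume).
After step 1: P = 10739 kPa (V unchanged).
Step 2 (isobaric): W = PΔV = (10739 kPa)(5.08 − 2.15 L) = 31465 J.
W_total = 0 + 31465 = 31465 J.

W_total ≈ 31.5 kJ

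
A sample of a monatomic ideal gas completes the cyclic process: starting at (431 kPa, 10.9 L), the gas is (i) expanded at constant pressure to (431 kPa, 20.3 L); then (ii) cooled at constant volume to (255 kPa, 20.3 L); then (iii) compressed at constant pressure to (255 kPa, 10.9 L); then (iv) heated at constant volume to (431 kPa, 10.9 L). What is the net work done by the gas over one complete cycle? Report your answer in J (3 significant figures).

W_net ≈ 1650 J

Constant-volume legs do no work.
W(i) = (431)(20.3 − 10.9) = 4051 J; W(iii) = (255)(10.9 − 20.3) = -2397 J.
W_net = 4051 − 2397 = 1654 J (the clockwise enclosed area).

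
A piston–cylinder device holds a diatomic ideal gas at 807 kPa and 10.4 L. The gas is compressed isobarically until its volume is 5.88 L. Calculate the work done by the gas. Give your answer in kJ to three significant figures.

Isobaric: W = P ΔV.
W = (807 kPa)(5.88 − 10.4 L) = (807)(-4.52) = -3648 J.

W ≈ -3.65 kJ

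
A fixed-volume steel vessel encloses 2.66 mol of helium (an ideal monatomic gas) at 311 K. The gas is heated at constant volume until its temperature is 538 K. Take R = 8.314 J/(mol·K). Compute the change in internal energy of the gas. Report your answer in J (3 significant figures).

ΔU ≈ 7530 J

Constant volume ⇒ W = 0, so Q = ΔU = nCᵥΔT with Cᵥ = 3R/2 = 12.47 J/(mol·K).
ΔU = (2.66)(12.47)(538 − 311) = 7530 J.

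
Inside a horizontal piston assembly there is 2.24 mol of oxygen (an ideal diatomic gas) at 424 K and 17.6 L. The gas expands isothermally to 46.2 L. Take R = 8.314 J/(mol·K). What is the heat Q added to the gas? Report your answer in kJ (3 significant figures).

Isothermal ⇒ ΔU = 0, so Q = W = nRT ln(V₂/V₁).
Q = (2.24)(8.314)(424) ln(46.2/17.6) = 7896 × 0.9651 = 7621 J.

Q ≈ 7.62 kJ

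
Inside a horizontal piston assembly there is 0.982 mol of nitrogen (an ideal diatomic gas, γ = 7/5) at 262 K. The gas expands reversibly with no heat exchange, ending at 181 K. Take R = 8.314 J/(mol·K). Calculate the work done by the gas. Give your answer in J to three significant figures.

Adiabatic ⇒ Q = 0, so W_by = −ΔU = nCᵥ(T₁ − T₂).
Cᵥ = 5R/2 = 20.79 J/(mol·K).
W = (0.982)(20.79)(262 − 181) = 1653 J.

W ≈ 1650 J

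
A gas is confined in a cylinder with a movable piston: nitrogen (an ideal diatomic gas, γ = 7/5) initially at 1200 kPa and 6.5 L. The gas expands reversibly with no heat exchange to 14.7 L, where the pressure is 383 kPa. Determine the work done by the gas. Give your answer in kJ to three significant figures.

W ≈ 5.42 kJ

Adiabatic: W = (P₁V₁ − P₂V₂)/(γ − 1) with γ = 7/5.
P₁V₁ = 7800 J, P₂V₂ = 5630 J.
W = (7800 − 5630) / 0.4 = 5425 J.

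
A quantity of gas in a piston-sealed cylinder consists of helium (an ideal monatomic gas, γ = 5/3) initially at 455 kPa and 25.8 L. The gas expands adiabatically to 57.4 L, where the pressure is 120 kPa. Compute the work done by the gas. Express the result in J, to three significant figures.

Adiabatic: W = (P₁V₁ − P₂V₂)/(γ − 1) with γ = 5/3.
P₁V₁ = 11739 J, P₂V₂ = 6888 J.
W = (11739 − 6888) / 0.6667 = 7276 J.

W ≈ 7280 J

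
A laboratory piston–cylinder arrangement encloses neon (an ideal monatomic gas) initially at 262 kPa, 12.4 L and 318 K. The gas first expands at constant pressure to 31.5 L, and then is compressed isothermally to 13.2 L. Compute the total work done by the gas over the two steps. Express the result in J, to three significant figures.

W_total ≈ -2170 J

Step 1 (isobaric): W = PΔV = (262 kPa)(31.5 − 12.4 L) = 5004 J.
After step 1: P = 262 kPa, V = 31.5 L, T = 807.8 K.
Step 2 (isothermal): W = P₁V₁ ln(V₂/V₁) = (8253) ln(13.2/31.5) = -7178 J.
W_total = 5004 − 7178 = -2174 J.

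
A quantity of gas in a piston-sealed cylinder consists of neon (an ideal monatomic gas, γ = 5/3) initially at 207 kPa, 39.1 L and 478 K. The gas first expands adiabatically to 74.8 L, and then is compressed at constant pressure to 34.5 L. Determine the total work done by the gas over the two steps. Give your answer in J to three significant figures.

Step 1 (adiabatic): W = (P₁V₁ − P₂V₂)/(γ−1) = (8094 − 5252)/0.667 = 4262 J.
After step 1: P = 70.21 kPa, V = 74.8 L, T = 310.2 K.
Step 2 (isobaric): W = PΔV = (70.21 kPa)(34.5 − 74.8 L) = -2830 J.
W_total = 4262 − 2830 = 1433 J.

W_total ≈ 1430 J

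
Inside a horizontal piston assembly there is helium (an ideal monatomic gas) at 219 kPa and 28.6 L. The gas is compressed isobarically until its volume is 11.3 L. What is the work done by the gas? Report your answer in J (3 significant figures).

W ≈ -3790 J

Isobaric: W = P ΔV.
W = (219 kPa)(11.3 − 28.6 L) = (219)(-17.3) = -3789 J.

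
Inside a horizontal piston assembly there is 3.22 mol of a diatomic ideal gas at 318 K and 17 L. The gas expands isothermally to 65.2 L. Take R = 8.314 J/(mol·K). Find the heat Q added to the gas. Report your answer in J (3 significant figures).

Isothermal ⇒ ΔU = 0, so Q = W = nRT ln(V₂/V₁).
Q = (3.22)(8.314)(318) ln(65.2/17) = 8513 × 1.344 = 11444 J.

Q ≈ 11400 J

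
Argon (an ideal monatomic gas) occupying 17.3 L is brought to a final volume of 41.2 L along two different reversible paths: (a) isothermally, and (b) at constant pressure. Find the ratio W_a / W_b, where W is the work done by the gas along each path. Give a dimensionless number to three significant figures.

Path (a) isothermal: W = P₁V₁ ln(V₂/V₁) → W_a/(P₁V₁) = 0.8677.
Path (b) isobaric: W = P₁(V₂ − V₁) → W_b/(P₁V₁) = 1.382.
W_a / W_b = 0.8677 / 1.382 = 0.6281.

W_a / W_b ≈ 0.628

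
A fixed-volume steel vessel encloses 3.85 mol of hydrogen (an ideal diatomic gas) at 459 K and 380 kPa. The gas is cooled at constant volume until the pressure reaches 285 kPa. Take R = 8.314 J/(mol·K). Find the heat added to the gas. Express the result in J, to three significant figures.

Constant volume ⇒ W = 0, so Q = ΔU = nCᵥΔT with Cᵥ = 5R/2 = 20.79 J/(mol·K).
At constant V, T₂/T₁ = P₂/P₁ ⇒ ΔT = T₁(P₂/P₁ − 1) = 459·(285/380 − 1) = -114.8 K.
ΔU = (3.85)(20.79)(-114.8) = -9183 J.

Q ≈ -9180 J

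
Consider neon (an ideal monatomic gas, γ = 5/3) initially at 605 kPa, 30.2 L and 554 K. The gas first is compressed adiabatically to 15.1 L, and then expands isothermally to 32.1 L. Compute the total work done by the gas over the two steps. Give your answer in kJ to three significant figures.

Step 1 (adiabatic): W = (P₁V₁ − P₂V₂)/(γ−1) = (18271 − 29003)/0.667 = -16099 J.
After step 1: P = 1921 kPa, V = 15.1 L, T = 879.4 K.
Step 2 (isothermal): W = P₁V₁ ln(V₂/V₁) = (29003) ln(32.1/15.1) = 21873 J.
W_total = -16099 + 21873 = 5775 J.

W_total ≈ 5.77 kJ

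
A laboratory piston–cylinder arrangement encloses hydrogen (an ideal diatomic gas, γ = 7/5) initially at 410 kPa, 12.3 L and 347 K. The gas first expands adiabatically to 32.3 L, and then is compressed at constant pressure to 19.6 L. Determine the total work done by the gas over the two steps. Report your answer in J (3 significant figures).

W_total ≈ 2690 J

Step 1 (adiabatic): W = (P₁V₁ − P₂V₂)/(γ−1) = (5043 − 3427)/0.4 = 4039 J.
After step 1: P = 106.1 kPa, V = 32.3 L, T = 235.8 K.
Step 2 (isobaric): W = PΔV = (106.1 kPa)(19.6 − 32.3 L) = -1348 J.
W_total = 4039 − 1348 = 2691 J.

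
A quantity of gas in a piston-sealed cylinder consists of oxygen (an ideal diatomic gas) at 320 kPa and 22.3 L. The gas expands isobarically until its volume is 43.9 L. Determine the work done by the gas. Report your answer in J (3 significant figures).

Isobaric: W = P ΔV.
W = (320 kPa)(43.9 − 22.3 L) = (320)(21.6) = 6912 J.

W ≈ 6910 J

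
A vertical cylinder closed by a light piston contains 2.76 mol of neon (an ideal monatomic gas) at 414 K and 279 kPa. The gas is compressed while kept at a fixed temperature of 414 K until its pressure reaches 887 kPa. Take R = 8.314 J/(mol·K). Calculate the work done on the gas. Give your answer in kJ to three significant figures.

Isothermal process: W = nRT ln(V₂/V₁) = nRT ln(P₁/P₂).
W = (2.76)(8.314)(414) × ln(279/887)
  = 9500 × ln(0.3145) = 9500 × -1.157
W_by_gas = -10988 J; work on gas = −W_by = 10988 J.

W ≈ 11.0 kJ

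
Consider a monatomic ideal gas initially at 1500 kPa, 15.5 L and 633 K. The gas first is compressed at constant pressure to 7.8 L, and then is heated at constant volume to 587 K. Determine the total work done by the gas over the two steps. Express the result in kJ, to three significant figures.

W_total ≈ -11.6 kJ

Step 1 (isobaric): W = PΔV = (1500 kPa)(7.8 − 15.5 L) = -11550 J.
Step 2 (isochoric): W = 0 (constant volume).
W_total = -11550 + 0 = -11550 J.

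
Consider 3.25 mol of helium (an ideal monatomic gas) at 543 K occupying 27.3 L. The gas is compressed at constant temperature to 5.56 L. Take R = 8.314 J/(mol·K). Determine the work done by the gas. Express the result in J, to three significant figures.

W ≈ -23300 J

Isothermal: W = nRT ln(V₂/V₁).
W = (3.25)(8.314)(543) × ln(5.56/27.3)
  = 14672 × -1.591
W_by_gas = -23348 J.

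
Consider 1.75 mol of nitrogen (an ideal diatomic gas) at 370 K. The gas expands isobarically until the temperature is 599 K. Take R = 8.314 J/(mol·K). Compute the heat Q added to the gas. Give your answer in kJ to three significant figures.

Isobaric: W = nRΔT = (1.75)(8.314)(229) = 3332 J.
ΔU = nCᵥΔT with Cᵥ = 5R/2: ΔU = (1.75)(20.79)(229) = 8330 J.
Q = ΔU + W = 8330 + 3332 = 11661 J.

Q ≈ 11.7 kJ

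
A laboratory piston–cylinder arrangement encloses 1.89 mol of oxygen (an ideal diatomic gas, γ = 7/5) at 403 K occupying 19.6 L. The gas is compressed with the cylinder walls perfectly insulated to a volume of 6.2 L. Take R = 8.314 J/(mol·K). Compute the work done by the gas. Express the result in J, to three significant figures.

W ≈ -9260 J

Adiabatic: TV^(γ−1) = const with γ = 7/5.
T₂ = T₁ (V₁/V₂)^(γ−1) = 403 × (19.6/6.2)^0.4 = 403 × 1.585 = 638.6 K.
W_by = nCᵥ(T₁ − T₂) = (1.89)(20.79)(403 − 638.6) = -9256 J.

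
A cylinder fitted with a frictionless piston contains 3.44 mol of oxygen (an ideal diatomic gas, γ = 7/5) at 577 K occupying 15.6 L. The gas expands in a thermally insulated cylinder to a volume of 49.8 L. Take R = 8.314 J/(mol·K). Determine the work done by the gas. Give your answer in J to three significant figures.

Adiabatic: TV^(γ−1) = const with γ = 7/5.
T₂ = T₁ (V₁/V₂)^(γ−1) = 577 × (15.6/49.8)^0.4 = 577 × 0.6286 = 362.7 K.
W_by = nCᵥ(T₁ − T₂) = (3.44)(20.79)(577 − 362.7) = 15323 J.

W ≈ 15300 J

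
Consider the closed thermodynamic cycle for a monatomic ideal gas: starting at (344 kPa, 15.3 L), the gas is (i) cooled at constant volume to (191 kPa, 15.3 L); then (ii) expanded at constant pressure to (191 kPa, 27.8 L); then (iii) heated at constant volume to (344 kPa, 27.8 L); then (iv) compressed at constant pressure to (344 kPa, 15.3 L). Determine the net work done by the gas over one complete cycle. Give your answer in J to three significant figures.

Constant-volume legs do no work.
W(ii) = (191)(27.8 − 15.3) = 2388 J; W(iv) = (344)(15.3 − 27.8) = -4300 J.
W_net = 2388 − 4300 = -1912 J (the counter-clockwise enclosed area).

W_net ≈ -1910 J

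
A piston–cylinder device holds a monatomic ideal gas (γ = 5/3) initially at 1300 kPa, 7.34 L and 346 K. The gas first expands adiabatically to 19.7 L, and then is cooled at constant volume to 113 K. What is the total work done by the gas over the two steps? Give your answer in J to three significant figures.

Step 1 (adiabatic): W = (P₁V₁ − P₂V₂)/(γ−1) = (9542 − 4941)/0.667 = 6902 J.
Step 2 (isochoric): W = 0 (constant volume).
W_total = 6902 + 0 = 6902 J.

W_total ≈ 6900 J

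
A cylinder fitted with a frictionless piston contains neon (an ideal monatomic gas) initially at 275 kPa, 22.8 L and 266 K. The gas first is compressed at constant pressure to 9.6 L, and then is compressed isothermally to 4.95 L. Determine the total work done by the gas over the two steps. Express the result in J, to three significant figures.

W_total ≈ -5380 J

Step 1 (isobaric): W = PΔV = (275 kPa)(9.6 − 22.8 L) = -3630 J.
After step 1: P = 275 kPa, V = 9.6 L, T = 112 K.
Step 2 (isothermal): W = P₁V₁ ln(V₂/V₁) = (2640) ln(4.95/9.6) = -1749 J.
W_total = -3630 − 1749 = -5379 J.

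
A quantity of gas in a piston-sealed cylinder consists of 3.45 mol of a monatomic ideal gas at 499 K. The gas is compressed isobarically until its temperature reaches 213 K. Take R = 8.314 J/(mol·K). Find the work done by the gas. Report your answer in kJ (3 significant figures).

Isobaric: W = P ΔV = nR ΔT.
W = (3.45)(8.314)(213 − 499) = -8203 J.

W ≈ -8.20 kJ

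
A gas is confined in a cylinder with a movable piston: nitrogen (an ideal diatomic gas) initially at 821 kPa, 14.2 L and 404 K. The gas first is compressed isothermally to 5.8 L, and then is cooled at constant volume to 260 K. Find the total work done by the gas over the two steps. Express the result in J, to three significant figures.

Step 1 (isothermal): W = P₁V₁ ln(V₂/V₁) = (11658) ln(5.8/14.2) = -10439 J.
Step 2 (isochoric): W = 0 (constant volume).
W_total = -10439 + 0 = -10439 J.

W_total ≈ -10400 J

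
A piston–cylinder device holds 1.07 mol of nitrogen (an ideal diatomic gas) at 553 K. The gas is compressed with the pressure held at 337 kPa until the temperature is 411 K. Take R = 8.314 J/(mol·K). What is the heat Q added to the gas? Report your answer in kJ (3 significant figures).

Isobaric: W = nRΔT = (1.07)(8.314)(-142) = -1263 J.
ΔU = nCᵥΔT with Cᵥ = 5R/2: ΔU = (1.07)(20.79)(-142) = -3158 J.
Q = ΔU + W = -3158 − 1263 = -4421 J.

Q ≈ -4.42 kJ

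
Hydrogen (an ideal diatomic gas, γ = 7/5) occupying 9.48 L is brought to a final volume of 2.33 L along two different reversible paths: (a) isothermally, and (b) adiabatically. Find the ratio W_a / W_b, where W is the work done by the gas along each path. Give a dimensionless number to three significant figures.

Path (a) isothermal: W = P₁V₁ ln(V₂/V₁) → W_a/(P₁V₁) = -1.403.
Path (b) adiabatic: W = P₁V₁(1 − (V₁/V₂)^(γ−1))/(γ−1) → W_b/(P₁V₁) = -1.882.
W_a / W_b = -1.403 / -1.882 = 0.7455.

W_a / W_b ≈ 0.745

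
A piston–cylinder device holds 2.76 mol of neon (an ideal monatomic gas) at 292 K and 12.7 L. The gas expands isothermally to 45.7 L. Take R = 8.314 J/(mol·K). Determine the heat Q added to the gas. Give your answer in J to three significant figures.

Q ≈ 8580 J

Isothermal ⇒ ΔU = 0, so Q = W = nRT ln(V₂/V₁).
Q = (2.76)(8.314)(292) ln(45.7/12.7) = 6700 × 1.28 = 8580 J.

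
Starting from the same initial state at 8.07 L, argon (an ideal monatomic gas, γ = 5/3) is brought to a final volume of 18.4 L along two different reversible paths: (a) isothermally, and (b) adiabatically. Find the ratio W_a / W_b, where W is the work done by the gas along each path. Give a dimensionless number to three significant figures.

Path (a) isothermal: W = P₁V₁ ln(V₂/V₁) → W_a/(P₁V₁) = 0.8242.
Path (b) adiabatic: W = P₁V₁(1 − (V₁/V₂)^(γ−1))/(γ−1) → W_b/(P₁V₁) = 0.6341.
W_a / W_b = 0.8242 / 0.6341 = 1.3.

W_a / W_b ≈ 1.30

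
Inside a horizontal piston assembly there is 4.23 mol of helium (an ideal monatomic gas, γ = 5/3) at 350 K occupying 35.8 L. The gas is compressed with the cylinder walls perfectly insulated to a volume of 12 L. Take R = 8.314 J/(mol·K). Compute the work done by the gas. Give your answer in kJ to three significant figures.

Adiabatic: TV^(γ−1) = const with γ = 5/3.
T₂ = T₁ (V₁/V₂)^(γ−1) = 350 × (35.8/12)^0.667 = 350 × 2.072 = 725.3 K.
W_by = nCᵥ(T₁ − T₂) = (4.23)(12.47)(350 − 725.3) = -19800 J.

W ≈ -19.8 kJ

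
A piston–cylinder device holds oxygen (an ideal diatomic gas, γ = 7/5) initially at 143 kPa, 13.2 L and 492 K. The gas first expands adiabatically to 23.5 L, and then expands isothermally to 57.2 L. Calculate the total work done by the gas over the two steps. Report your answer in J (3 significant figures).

W_total ≈ 2310 J

Step 1 (adiabatic): W = (P₁V₁ − P₂V₂)/(γ−1) = (1888 − 1499)/0.4 = 972.3 J.
After step 1: P = 63.77 kPa, V = 23.5 L, T = 390.6 K.
Step 2 (isothermal): W = P₁V₁ ln(V₂/V₁) = (1499) ln(57.2/23.5) = 1333 J.
W_total = 972.3 + 1333 = 2305 J.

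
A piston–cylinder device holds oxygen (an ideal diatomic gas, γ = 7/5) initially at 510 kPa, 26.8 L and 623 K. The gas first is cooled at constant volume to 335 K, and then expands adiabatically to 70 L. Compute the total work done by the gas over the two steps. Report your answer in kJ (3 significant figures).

W_total ≈ 5.86 kJ

Step 1 (isochoric): W = 0 (constant volume).
After step 1: P = 274.2 kPa (V unchanged).
Step 2 (adiabatic): W = (P₁V₁ − P₂V₂)/(γ−1) = (7350 − 5006)/0.4 = 5859 J.
W_total = 0 + 5859 = 5859 J.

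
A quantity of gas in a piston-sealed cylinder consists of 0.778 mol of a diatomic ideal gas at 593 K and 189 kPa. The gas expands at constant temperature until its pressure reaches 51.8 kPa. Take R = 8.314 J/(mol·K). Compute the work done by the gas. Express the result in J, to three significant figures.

W ≈ 4960 J

Isothermal process: W = nRT ln(V₂/V₁) = nRT ln(P₁/P₂).
W = (0.778)(8.314)(593) × ln(189/51.8)
  = 3836 × ln(3.649) = 3836 × 1.294
W_by_gas = 4965 J.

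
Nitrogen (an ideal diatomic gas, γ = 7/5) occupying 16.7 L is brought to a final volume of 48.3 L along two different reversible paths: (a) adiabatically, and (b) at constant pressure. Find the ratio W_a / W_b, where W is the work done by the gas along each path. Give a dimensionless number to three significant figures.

Path (a) adiabatic: W = P₁V₁(1 − (V₁/V₂)^(γ−1))/(γ−1) → W_a/(P₁V₁) = 0.8653.
Path (b) isobaric: W = P₁(V₂ − V₁) → W_b/(P₁V₁) = 1.892.
W_a / W_b = 0.8653 / 1.892 = 0.4573.

W_a / W_b ≈ 0.457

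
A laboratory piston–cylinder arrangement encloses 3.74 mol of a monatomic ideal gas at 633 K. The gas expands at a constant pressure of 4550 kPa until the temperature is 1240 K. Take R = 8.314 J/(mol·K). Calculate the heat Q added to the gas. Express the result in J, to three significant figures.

Q ≈ 47200 J

Isobaric: W = nRΔT = (3.74)(8.314)(607) = 18874 J.
ΔU = nCᵥΔT with Cᵥ = 3R/2: ΔU = (3.74)(12.47)(607) = 28311 J.
Q = ΔU + W = 28311 + 18874 = 47186 J.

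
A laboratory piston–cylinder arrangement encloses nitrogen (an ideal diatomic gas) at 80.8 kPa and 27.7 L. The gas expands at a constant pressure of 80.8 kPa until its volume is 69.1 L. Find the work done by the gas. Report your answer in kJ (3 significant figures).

W ≈ 3.35 kJ

Isobaric: W = P ΔV.
W = (80.8 kPa)(69.1 − 27.7 L) = (80.8)(41.4) = 3345 J.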